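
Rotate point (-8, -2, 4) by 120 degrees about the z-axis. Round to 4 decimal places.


x' = -8*cos(120) - -2*sin(120) = 5.7321
y' = -8*sin(120) + -2*cos(120) = -5.9282
z' = 4

(5.7321, -5.9282, 4)


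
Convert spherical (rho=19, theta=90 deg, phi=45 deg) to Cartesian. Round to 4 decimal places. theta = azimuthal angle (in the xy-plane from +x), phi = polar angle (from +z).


x = 19 * sin(45) * cos(90) = 0
y = 19 * sin(45) * sin(90) = 13.435
z = 19 * cos(45) = 13.435

(0, 13.435, 13.435)


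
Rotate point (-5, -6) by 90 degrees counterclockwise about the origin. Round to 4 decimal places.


x' = -5*cos(90) - -6*sin(90) = 6
y' = -5*sin(90) + -6*cos(90) = -5

(6, -5)


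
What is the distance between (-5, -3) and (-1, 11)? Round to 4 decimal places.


d = sqrt((-1--5)^2 + (11--3)^2) = 14.5602

14.5602


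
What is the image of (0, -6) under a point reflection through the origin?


Reflection through origin: (x, y) -> (-x, -y)
(0, -6) -> (0, 6)

(0, 6)


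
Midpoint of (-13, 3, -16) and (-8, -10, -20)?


Midpoint = ((-13+-8)/2, (3+-10)/2, (-16+-20)/2) = (-10.5, -3.5, -18)

(-10.5, -3.5, -18)


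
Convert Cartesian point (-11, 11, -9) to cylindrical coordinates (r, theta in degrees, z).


r = sqrt((-11)^2 + 11^2) = 15.5563
theta = atan2(11, -11) = 135 deg
z = -9

r = 15.5563, theta = 135 deg, z = -9


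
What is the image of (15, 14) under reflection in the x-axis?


Reflection across x-axis: (x, y) -> (x, -y)
(15, 14) -> (15, -14)

(15, -14)


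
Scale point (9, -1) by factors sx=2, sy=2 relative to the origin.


Scaling: (x*sx, y*sy) = (9*2, -1*2) = (18, -2)

(18, -2)


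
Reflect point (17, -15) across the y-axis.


Reflection across y-axis: (x, y) -> (-x, y)
(17, -15) -> (-17, -15)

(-17, -15)


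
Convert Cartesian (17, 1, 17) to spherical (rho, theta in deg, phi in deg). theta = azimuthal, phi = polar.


rho = sqrt(17^2 + 1^2 + 17^2) = 24.0624
theta = atan2(1, 17) = 3.3665 deg
phi = acos(17/24.0624) = 45.0495 deg

rho = 24.0624, theta = 3.3665 deg, phi = 45.0495 deg


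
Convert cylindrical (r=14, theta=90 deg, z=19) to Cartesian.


x = 14 * cos(90) = 0
y = 14 * sin(90) = 14
z = 19

(0, 14, 19)


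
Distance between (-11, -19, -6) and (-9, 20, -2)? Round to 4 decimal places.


d = sqrt((-9--11)^2 + (20--19)^2 + (-2--6)^2) = 39.2556

39.2556


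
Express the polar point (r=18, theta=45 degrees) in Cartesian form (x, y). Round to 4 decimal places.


x = 18 * cos(45) = 12.7279
y = 18 * sin(45) = 12.7279

(12.7279, 12.7279)


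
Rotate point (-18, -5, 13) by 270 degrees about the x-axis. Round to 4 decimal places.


x' = -18
y' = -5*cos(270) - 13*sin(270) = 13
z' = -5*sin(270) + 13*cos(270) = 5

(-18, 13, 5)


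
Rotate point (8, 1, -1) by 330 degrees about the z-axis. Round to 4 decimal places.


x' = 8*cos(330) - 1*sin(330) = 7.4282
y' = 8*sin(330) + 1*cos(330) = -3.134
z' = -1

(7.4282, -3.134, -1)


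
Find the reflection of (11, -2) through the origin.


Reflection through origin: (x, y) -> (-x, -y)
(11, -2) -> (-11, 2)

(-11, 2)


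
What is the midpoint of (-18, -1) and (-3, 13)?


Midpoint = ((-18+-3)/2, (-1+13)/2) = (-10.5, 6)

(-10.5, 6)


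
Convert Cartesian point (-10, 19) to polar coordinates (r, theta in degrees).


r = sqrt((-10)^2 + 19^2) = 21.4709
theta = atan2(19, -10) = 117.7585 degrees

r = 21.4709, theta = 117.7585 degrees


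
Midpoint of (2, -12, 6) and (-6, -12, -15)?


Midpoint = ((2+-6)/2, (-12+-12)/2, (6+-15)/2) = (-2, -12, -4.5)

(-2, -12, -4.5)


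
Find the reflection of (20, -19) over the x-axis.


Reflection across x-axis: (x, y) -> (x, -y)
(20, -19) -> (20, 19)

(20, 19)


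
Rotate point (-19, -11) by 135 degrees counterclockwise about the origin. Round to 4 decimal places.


x' = -19*cos(135) - -11*sin(135) = 21.2132
y' = -19*sin(135) + -11*cos(135) = -5.6569

(21.2132, -5.6569)


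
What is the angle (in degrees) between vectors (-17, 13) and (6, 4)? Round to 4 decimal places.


dot = -17*6 + 13*4 = -50
|u| = 21.4009, |v| = 7.2111
cos(angle) = -0.324
angle = 108.9046 degrees

108.9046 degrees


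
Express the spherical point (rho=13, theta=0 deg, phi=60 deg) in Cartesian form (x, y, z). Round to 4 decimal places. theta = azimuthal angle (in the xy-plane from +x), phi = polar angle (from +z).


x = 13 * sin(60) * cos(0) = 11.2583
y = 13 * sin(60) * sin(0) = 0
z = 13 * cos(60) = 6.5

(11.2583, 0, 6.5)


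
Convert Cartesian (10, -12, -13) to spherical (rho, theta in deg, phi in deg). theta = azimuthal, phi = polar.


rho = sqrt(10^2 + (-12)^2 + (-13)^2) = 20.3224
theta = atan2(-12, 10) = 309.8056 deg
phi = acos(-13/20.3224) = 129.7686 deg

rho = 20.3224, theta = 309.8056 deg, phi = 129.7686 deg


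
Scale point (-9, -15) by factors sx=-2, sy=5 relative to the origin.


Scaling: (x*sx, y*sy) = (-9*-2, -15*5) = (18, -75)

(18, -75)


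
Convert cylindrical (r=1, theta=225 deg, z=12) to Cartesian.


x = 1 * cos(225) = -0.7071
y = 1 * sin(225) = -0.7071
z = 12

(-0.7071, -0.7071, 12)


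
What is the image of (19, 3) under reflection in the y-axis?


Reflection across y-axis: (x, y) -> (-x, y)
(19, 3) -> (-19, 3)

(-19, 3)


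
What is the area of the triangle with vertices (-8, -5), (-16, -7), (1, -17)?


Area = |x1(y2-y3) + x2(y3-y1) + x3(y1-y2)| / 2
= |-8*(-7--17) + -16*(-17--5) + 1*(-5--7)| / 2
= 57

57


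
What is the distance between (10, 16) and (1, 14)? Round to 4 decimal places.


d = sqrt((1-10)^2 + (14-16)^2) = 9.2195

9.2195


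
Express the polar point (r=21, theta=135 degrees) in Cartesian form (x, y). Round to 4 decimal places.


x = 21 * cos(135) = -14.8492
y = 21 * sin(135) = 14.8492

(-14.8492, 14.8492)


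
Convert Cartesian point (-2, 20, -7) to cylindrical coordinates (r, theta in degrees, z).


r = sqrt((-2)^2 + 20^2) = 20.0998
theta = atan2(20, -2) = 95.7106 deg
z = -7

r = 20.0998, theta = 95.7106 deg, z = -7


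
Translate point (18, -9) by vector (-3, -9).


Translation: (x+dx, y+dy) = (18+-3, -9+-9) = (15, -18)

(15, -18)


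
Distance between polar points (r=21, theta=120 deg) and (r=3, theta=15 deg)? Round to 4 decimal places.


d = sqrt(r1^2 + r2^2 - 2*r1*r2*cos(t2-t1))
d = sqrt(21^2 + 3^2 - 2*21*3*cos(15-120)) = 21.9684

21.9684


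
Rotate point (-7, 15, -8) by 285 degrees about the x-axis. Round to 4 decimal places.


x' = -7
y' = 15*cos(285) - -8*sin(285) = -3.8451
z' = 15*sin(285) + -8*cos(285) = -16.5594

(-7, -3.8451, -16.5594)


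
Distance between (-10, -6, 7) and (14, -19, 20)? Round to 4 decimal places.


d = sqrt((14--10)^2 + (-19--6)^2 + (20-7)^2) = 30.2324

30.2324


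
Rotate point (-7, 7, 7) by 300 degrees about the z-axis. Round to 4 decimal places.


x' = -7*cos(300) - 7*sin(300) = 2.5622
y' = -7*sin(300) + 7*cos(300) = 9.5622
z' = 7

(2.5622, 9.5622, 7)


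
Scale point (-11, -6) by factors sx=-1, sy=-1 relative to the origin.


Scaling: (x*sx, y*sy) = (-11*-1, -6*-1) = (11, 6)

(11, 6)


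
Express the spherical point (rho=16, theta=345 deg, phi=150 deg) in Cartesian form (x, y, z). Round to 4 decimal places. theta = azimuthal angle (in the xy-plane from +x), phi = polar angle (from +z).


x = 16 * sin(150) * cos(345) = 7.7274
y = 16 * sin(150) * sin(345) = -2.0706
z = 16 * cos(150) = -13.8564

(7.7274, -2.0706, -13.8564)


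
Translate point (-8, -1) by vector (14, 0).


Translation: (x+dx, y+dy) = (-8+14, -1+0) = (6, -1)

(6, -1)


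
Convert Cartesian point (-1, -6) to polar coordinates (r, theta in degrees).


r = sqrt((-1)^2 + (-6)^2) = 6.0828
theta = atan2(-6, -1) = 260.5377 degrees

r = 6.0828, theta = 260.5377 degrees


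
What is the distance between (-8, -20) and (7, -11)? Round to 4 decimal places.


d = sqrt((7--8)^2 + (-11--20)^2) = 17.4929

17.4929


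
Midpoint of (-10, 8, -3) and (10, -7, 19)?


Midpoint = ((-10+10)/2, (8+-7)/2, (-3+19)/2) = (0, 0.5, 8)

(0, 0.5, 8)


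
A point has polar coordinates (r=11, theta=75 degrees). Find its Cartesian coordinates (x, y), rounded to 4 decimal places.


x = 11 * cos(75) = 2.847
y = 11 * sin(75) = 10.6252

(2.847, 10.6252)


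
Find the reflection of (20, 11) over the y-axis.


Reflection across y-axis: (x, y) -> (-x, y)
(20, 11) -> (-20, 11)

(-20, 11)


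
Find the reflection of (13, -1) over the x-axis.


Reflection across x-axis: (x, y) -> (x, -y)
(13, -1) -> (13, 1)

(13, 1)


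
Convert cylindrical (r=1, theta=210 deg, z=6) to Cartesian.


x = 1 * cos(210) = -0.866
y = 1 * sin(210) = -0.5
z = 6

(-0.866, -0.5, 6)


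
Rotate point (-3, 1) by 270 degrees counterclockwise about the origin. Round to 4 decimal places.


x' = -3*cos(270) - 1*sin(270) = 1
y' = -3*sin(270) + 1*cos(270) = 3

(1, 3)


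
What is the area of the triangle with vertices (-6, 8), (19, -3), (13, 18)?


Area = |x1(y2-y3) + x2(y3-y1) + x3(y1-y2)| / 2
= |-6*(-3-18) + 19*(18-8) + 13*(8--3)| / 2
= 229.5

229.5


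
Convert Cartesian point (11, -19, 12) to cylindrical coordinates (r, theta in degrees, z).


r = sqrt(11^2 + (-19)^2) = 21.9545
theta = atan2(-19, 11) = 300.0686 deg
z = 12

r = 21.9545, theta = 300.0686 deg, z = 12


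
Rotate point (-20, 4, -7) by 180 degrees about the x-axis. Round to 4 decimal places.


x' = -20
y' = 4*cos(180) - -7*sin(180) = -4
z' = 4*sin(180) + -7*cos(180) = 7

(-20, -4, 7)


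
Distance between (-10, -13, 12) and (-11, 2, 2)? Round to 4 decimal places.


d = sqrt((-11--10)^2 + (2--13)^2 + (2-12)^2) = 18.0555

18.0555


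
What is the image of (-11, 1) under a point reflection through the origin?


Reflection through origin: (x, y) -> (-x, -y)
(-11, 1) -> (11, -1)

(11, -1)


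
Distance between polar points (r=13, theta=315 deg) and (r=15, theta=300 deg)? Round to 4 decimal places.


d = sqrt(r1^2 + r2^2 - 2*r1*r2*cos(t2-t1))
d = sqrt(13^2 + 15^2 - 2*13*15*cos(300-315)) = 4.158

4.158


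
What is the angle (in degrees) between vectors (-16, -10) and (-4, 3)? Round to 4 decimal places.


dot = -16*-4 + -10*3 = 34
|u| = 18.868, |v| = 5
cos(angle) = 0.3604
angle = 68.8753 degrees

68.8753 degrees


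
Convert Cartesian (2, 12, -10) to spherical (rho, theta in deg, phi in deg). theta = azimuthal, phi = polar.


rho = sqrt(2^2 + 12^2 + (-10)^2) = 15.748
theta = atan2(12, 2) = 80.5377 deg
phi = acos(-10/15.748) = 129.42 deg

rho = 15.748, theta = 80.5377 deg, phi = 129.42 deg


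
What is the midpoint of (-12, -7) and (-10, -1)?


Midpoint = ((-12+-10)/2, (-7+-1)/2) = (-11, -4)

(-11, -4)


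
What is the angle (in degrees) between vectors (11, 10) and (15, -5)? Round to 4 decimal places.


dot = 11*15 + 10*-5 = 115
|u| = 14.8661, |v| = 15.8114
cos(angle) = 0.4893
angle = 60.7086 degrees

60.7086 degrees


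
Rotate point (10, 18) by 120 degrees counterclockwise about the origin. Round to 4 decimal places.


x' = 10*cos(120) - 18*sin(120) = -20.5885
y' = 10*sin(120) + 18*cos(120) = -0.3397

(-20.5885, -0.3397)


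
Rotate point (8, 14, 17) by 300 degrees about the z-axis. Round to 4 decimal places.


x' = 8*cos(300) - 14*sin(300) = 16.1244
y' = 8*sin(300) + 14*cos(300) = 0.0718
z' = 17

(16.1244, 0.0718, 17)


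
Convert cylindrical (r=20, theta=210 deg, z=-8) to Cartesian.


x = 20 * cos(210) = -17.3205
y = 20 * sin(210) = -10
z = -8

(-17.3205, -10, -8)


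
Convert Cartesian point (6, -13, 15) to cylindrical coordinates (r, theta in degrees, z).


r = sqrt(6^2 + (-13)^2) = 14.3178
theta = atan2(-13, 6) = 294.7751 deg
z = 15

r = 14.3178, theta = 294.7751 deg, z = 15


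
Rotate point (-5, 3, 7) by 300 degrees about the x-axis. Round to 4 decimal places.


x' = -5
y' = 3*cos(300) - 7*sin(300) = 7.5622
z' = 3*sin(300) + 7*cos(300) = 0.9019

(-5, 7.5622, 0.9019)


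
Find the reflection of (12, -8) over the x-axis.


Reflection across x-axis: (x, y) -> (x, -y)
(12, -8) -> (12, 8)

(12, 8)


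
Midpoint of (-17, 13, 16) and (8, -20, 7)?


Midpoint = ((-17+8)/2, (13+-20)/2, (16+7)/2) = (-4.5, -3.5, 11.5)

(-4.5, -3.5, 11.5)


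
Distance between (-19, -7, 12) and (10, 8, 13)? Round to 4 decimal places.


d = sqrt((10--19)^2 + (8--7)^2 + (13-12)^2) = 32.665

32.665


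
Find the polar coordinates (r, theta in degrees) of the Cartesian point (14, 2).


r = sqrt(14^2 + 2^2) = 14.1421
theta = atan2(2, 14) = 8.1301 degrees

r = 14.1421, theta = 8.1301 degrees


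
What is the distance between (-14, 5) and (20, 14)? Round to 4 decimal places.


d = sqrt((20--14)^2 + (14-5)^2) = 35.171

35.171


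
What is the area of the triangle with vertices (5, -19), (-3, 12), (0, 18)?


Area = |x1(y2-y3) + x2(y3-y1) + x3(y1-y2)| / 2
= |5*(12-18) + -3*(18--19) + 0*(-19-12)| / 2
= 70.5

70.5


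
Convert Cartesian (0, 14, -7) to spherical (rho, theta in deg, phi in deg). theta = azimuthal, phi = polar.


rho = sqrt(0^2 + 14^2 + (-7)^2) = 15.6525
theta = atan2(14, 0) = 90 deg
phi = acos(-7/15.6525) = 116.5651 deg

rho = 15.6525, theta = 90 deg, phi = 116.5651 deg


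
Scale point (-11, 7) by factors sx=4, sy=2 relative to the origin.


Scaling: (x*sx, y*sy) = (-11*4, 7*2) = (-44, 14)

(-44, 14)


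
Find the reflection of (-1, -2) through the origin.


Reflection through origin: (x, y) -> (-x, -y)
(-1, -2) -> (1, 2)

(1, 2)


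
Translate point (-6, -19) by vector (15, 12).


Translation: (x+dx, y+dy) = (-6+15, -19+12) = (9, -7)

(9, -7)


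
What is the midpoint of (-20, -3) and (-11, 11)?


Midpoint = ((-20+-11)/2, (-3+11)/2) = (-15.5, 4)

(-15.5, 4)


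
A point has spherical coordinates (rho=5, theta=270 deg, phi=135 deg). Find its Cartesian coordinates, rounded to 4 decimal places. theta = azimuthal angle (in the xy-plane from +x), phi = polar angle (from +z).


x = 5 * sin(135) * cos(270) = 0
y = 5 * sin(135) * sin(270) = -3.5355
z = 5 * cos(135) = -3.5355

(0, -3.5355, -3.5355)


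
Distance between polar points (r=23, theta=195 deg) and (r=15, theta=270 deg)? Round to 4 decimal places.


d = sqrt(r1^2 + r2^2 - 2*r1*r2*cos(t2-t1))
d = sqrt(23^2 + 15^2 - 2*23*15*cos(270-195)) = 23.9878

23.9878


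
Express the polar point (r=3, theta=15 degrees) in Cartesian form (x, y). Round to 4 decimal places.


x = 3 * cos(15) = 2.8978
y = 3 * sin(15) = 0.7765

(2.8978, 0.7765)


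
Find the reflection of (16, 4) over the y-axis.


Reflection across y-axis: (x, y) -> (-x, y)
(16, 4) -> (-16, 4)

(-16, 4)


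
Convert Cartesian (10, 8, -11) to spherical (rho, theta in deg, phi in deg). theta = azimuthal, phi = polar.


rho = sqrt(10^2 + 8^2 + (-11)^2) = 16.8819
theta = atan2(8, 10) = 38.6598 deg
phi = acos(-11/16.8819) = 130.6611 deg

rho = 16.8819, theta = 38.6598 deg, phi = 130.6611 deg


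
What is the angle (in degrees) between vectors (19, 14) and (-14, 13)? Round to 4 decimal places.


dot = 19*-14 + 14*13 = -84
|u| = 23.6008, |v| = 19.105
cos(angle) = -0.1863
angle = 100.7367 degrees

100.7367 degrees


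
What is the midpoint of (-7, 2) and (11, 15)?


Midpoint = ((-7+11)/2, (2+15)/2) = (2, 8.5)

(2, 8.5)


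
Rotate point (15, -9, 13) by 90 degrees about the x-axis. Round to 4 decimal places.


x' = 15
y' = -9*cos(90) - 13*sin(90) = -13
z' = -9*sin(90) + 13*cos(90) = -9

(15, -13, -9)


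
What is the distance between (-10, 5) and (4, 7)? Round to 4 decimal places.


d = sqrt((4--10)^2 + (7-5)^2) = 14.1421

14.1421


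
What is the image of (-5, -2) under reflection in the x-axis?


Reflection across x-axis: (x, y) -> (x, -y)
(-5, -2) -> (-5, 2)

(-5, 2)


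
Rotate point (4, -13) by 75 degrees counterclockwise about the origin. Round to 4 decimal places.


x' = 4*cos(75) - -13*sin(75) = 13.5923
y' = 4*sin(75) + -13*cos(75) = 0.4991

(13.5923, 0.4991)


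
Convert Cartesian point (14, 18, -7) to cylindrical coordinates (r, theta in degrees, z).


r = sqrt(14^2 + 18^2) = 22.8035
theta = atan2(18, 14) = 52.125 deg
z = -7

r = 22.8035, theta = 52.125 deg, z = -7


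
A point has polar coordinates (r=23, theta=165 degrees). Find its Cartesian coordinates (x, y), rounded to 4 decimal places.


x = 23 * cos(165) = -22.2163
y = 23 * sin(165) = 5.9528

(-22.2163, 5.9528)


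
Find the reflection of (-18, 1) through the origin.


Reflection through origin: (x, y) -> (-x, -y)
(-18, 1) -> (18, -1)

(18, -1)


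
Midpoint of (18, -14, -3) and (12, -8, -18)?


Midpoint = ((18+12)/2, (-14+-8)/2, (-3+-18)/2) = (15, -11, -10.5)

(15, -11, -10.5)


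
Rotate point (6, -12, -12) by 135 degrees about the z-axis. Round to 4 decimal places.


x' = 6*cos(135) - -12*sin(135) = 4.2426
y' = 6*sin(135) + -12*cos(135) = 12.7279
z' = -12

(4.2426, 12.7279, -12)


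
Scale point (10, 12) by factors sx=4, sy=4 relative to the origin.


Scaling: (x*sx, y*sy) = (10*4, 12*4) = (40, 48)

(40, 48)


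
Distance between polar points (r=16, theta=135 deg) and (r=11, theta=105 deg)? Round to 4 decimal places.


d = sqrt(r1^2 + r2^2 - 2*r1*r2*cos(t2-t1))
d = sqrt(16^2 + 11^2 - 2*16*11*cos(105-135)) = 8.4946

8.4946


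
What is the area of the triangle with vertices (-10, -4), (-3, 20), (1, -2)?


Area = |x1(y2-y3) + x2(y3-y1) + x3(y1-y2)| / 2
= |-10*(20--2) + -3*(-2--4) + 1*(-4-20)| / 2
= 125

125


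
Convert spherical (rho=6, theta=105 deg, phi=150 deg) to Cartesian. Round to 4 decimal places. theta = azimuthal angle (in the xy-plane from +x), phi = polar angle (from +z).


x = 6 * sin(150) * cos(105) = -0.7765
y = 6 * sin(150) * sin(105) = 2.8978
z = 6 * cos(150) = -5.1962

(-0.7765, 2.8978, -5.1962)


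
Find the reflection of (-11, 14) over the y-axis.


Reflection across y-axis: (x, y) -> (-x, y)
(-11, 14) -> (11, 14)

(11, 14)


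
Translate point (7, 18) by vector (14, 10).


Translation: (x+dx, y+dy) = (7+14, 18+10) = (21, 28)

(21, 28)


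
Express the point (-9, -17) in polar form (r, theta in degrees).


r = sqrt((-9)^2 + (-17)^2) = 19.2354
theta = atan2(-17, -9) = 242.1027 degrees

r = 19.2354, theta = 242.1027 degrees


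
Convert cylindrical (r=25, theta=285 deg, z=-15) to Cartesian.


x = 25 * cos(285) = 6.4705
y = 25 * sin(285) = -24.1481
z = -15

(6.4705, -24.1481, -15)


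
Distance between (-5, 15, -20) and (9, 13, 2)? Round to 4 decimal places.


d = sqrt((9--5)^2 + (13-15)^2 + (2--20)^2) = 26.1534

26.1534


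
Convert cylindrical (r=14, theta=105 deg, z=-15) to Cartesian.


x = 14 * cos(105) = -3.6235
y = 14 * sin(105) = 13.523
z = -15

(-3.6235, 13.523, -15)


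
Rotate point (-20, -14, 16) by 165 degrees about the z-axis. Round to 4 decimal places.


x' = -20*cos(165) - -14*sin(165) = 22.942
y' = -20*sin(165) + -14*cos(165) = 8.3466
z' = 16

(22.942, 8.3466, 16)


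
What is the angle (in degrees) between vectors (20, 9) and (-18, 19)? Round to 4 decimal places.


dot = 20*-18 + 9*19 = -189
|u| = 21.9317, |v| = 26.1725
cos(angle) = -0.3293
angle = 109.2241 degrees

109.2241 degrees


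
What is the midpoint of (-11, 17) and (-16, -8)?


Midpoint = ((-11+-16)/2, (17+-8)/2) = (-13.5, 4.5)

(-13.5, 4.5)


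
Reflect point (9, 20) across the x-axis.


Reflection across x-axis: (x, y) -> (x, -y)
(9, 20) -> (9, -20)

(9, -20)


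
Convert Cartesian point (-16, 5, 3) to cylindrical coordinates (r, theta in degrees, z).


r = sqrt((-16)^2 + 5^2) = 16.7631
theta = atan2(5, -16) = 162.646 deg
z = 3

r = 16.7631, theta = 162.646 deg, z = 3


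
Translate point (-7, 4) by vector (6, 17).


Translation: (x+dx, y+dy) = (-7+6, 4+17) = (-1, 21)

(-1, 21)


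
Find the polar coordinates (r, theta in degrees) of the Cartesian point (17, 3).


r = sqrt(17^2 + 3^2) = 17.2627
theta = atan2(3, 17) = 10.008 degrees

r = 17.2627, theta = 10.008 degrees


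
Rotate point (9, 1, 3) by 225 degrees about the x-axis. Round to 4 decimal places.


x' = 9
y' = 1*cos(225) - 3*sin(225) = 1.4142
z' = 1*sin(225) + 3*cos(225) = -2.8284

(9, 1.4142, -2.8284)


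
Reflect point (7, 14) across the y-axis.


Reflection across y-axis: (x, y) -> (-x, y)
(7, 14) -> (-7, 14)

(-7, 14)


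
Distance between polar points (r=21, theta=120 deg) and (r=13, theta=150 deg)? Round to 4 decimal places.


d = sqrt(r1^2 + r2^2 - 2*r1*r2*cos(t2-t1))
d = sqrt(21^2 + 13^2 - 2*21*13*cos(150-120)) = 11.7111

11.7111


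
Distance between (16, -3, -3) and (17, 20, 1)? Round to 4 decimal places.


d = sqrt((17-16)^2 + (20--3)^2 + (1--3)^2) = 23.3666

23.3666


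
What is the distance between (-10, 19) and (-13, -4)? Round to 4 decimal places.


d = sqrt((-13--10)^2 + (-4-19)^2) = 23.1948

23.1948


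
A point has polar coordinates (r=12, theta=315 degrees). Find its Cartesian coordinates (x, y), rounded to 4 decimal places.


x = 12 * cos(315) = 8.4853
y = 12 * sin(315) = -8.4853

(8.4853, -8.4853)


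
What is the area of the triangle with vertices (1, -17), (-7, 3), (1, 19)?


Area = |x1(y2-y3) + x2(y3-y1) + x3(y1-y2)| / 2
= |1*(3-19) + -7*(19--17) + 1*(-17-3)| / 2
= 144

144


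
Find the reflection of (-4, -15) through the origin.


Reflection through origin: (x, y) -> (-x, -y)
(-4, -15) -> (4, 15)

(4, 15)


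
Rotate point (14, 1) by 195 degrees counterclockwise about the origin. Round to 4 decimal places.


x' = 14*cos(195) - 1*sin(195) = -13.2641
y' = 14*sin(195) + 1*cos(195) = -4.5894

(-13.2641, -4.5894)


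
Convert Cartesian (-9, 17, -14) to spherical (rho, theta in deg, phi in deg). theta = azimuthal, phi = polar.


rho = sqrt((-9)^2 + 17^2 + (-14)^2) = 23.7908
theta = atan2(17, -9) = 117.8973 deg
phi = acos(-14/23.7908) = 126.0481 deg

rho = 23.7908, theta = 117.8973 deg, phi = 126.0481 deg


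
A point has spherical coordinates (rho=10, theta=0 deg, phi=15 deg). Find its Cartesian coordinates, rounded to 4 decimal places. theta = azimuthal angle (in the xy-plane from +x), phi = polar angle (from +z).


x = 10 * sin(15) * cos(0) = 2.5882
y = 10 * sin(15) * sin(0) = 0
z = 10 * cos(15) = 9.6593

(2.5882, 0, 9.6593)


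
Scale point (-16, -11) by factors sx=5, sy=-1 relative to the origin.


Scaling: (x*sx, y*sy) = (-16*5, -11*-1) = (-80, 11)

(-80, 11)


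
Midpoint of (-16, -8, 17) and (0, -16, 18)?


Midpoint = ((-16+0)/2, (-8+-16)/2, (17+18)/2) = (-8, -12, 17.5)

(-8, -12, 17.5)


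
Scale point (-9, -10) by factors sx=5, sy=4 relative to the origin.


Scaling: (x*sx, y*sy) = (-9*5, -10*4) = (-45, -40)

(-45, -40)


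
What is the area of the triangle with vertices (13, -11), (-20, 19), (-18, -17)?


Area = |x1(y2-y3) + x2(y3-y1) + x3(y1-y2)| / 2
= |13*(19--17) + -20*(-17--11) + -18*(-11-19)| / 2
= 564

564


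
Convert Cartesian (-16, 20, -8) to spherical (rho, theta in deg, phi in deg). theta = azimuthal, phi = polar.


rho = sqrt((-16)^2 + 20^2 + (-8)^2) = 26.8328
theta = atan2(20, -16) = 128.6598 deg
phi = acos(-8/26.8328) = 107.3461 deg

rho = 26.8328, theta = 128.6598 deg, phi = 107.3461 deg


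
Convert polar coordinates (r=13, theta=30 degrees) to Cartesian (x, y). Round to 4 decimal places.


x = 13 * cos(30) = 11.2583
y = 13 * sin(30) = 6.5

(11.2583, 6.5)


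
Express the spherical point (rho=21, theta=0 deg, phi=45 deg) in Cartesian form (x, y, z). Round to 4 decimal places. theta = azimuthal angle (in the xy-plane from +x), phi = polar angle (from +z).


x = 21 * sin(45) * cos(0) = 14.8492
y = 21 * sin(45) * sin(0) = 0
z = 21 * cos(45) = 14.8492

(14.8492, 0, 14.8492)


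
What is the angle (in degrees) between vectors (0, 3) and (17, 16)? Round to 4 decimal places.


dot = 0*17 + 3*16 = 48
|u| = 3, |v| = 23.3452
cos(angle) = 0.6854
angle = 46.7357 degrees

46.7357 degrees


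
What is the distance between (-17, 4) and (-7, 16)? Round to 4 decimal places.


d = sqrt((-7--17)^2 + (16-4)^2) = 15.6205

15.6205


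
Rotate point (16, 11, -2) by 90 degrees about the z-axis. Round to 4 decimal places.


x' = 16*cos(90) - 11*sin(90) = -11
y' = 16*sin(90) + 11*cos(90) = 16
z' = -2

(-11, 16, -2)


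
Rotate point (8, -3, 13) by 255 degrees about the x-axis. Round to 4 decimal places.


x' = 8
y' = -3*cos(255) - 13*sin(255) = 13.3335
z' = -3*sin(255) + 13*cos(255) = -0.4669

(8, 13.3335, -0.4669)


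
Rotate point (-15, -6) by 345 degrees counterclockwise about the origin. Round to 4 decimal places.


x' = -15*cos(345) - -6*sin(345) = -16.0418
y' = -15*sin(345) + -6*cos(345) = -1.9133

(-16.0418, -1.9133)


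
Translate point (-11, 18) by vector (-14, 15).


Translation: (x+dx, y+dy) = (-11+-14, 18+15) = (-25, 33)

(-25, 33)


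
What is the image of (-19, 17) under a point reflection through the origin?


Reflection through origin: (x, y) -> (-x, -y)
(-19, 17) -> (19, -17)

(19, -17)


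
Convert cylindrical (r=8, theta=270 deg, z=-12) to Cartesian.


x = 8 * cos(270) = 0
y = 8 * sin(270) = -8
z = -12

(0, -8, -12)


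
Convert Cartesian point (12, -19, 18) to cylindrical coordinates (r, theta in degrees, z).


r = sqrt(12^2 + (-19)^2) = 22.4722
theta = atan2(-19, 12) = 302.2756 deg
z = 18

r = 22.4722, theta = 302.2756 deg, z = 18


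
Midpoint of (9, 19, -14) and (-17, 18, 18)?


Midpoint = ((9+-17)/2, (19+18)/2, (-14+18)/2) = (-4, 18.5, 2)

(-4, 18.5, 2)


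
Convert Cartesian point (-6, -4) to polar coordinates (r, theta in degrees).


r = sqrt((-6)^2 + (-4)^2) = 7.2111
theta = atan2(-4, -6) = 213.6901 degrees

r = 7.2111, theta = 213.6901 degrees


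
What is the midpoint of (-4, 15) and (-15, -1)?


Midpoint = ((-4+-15)/2, (15+-1)/2) = (-9.5, 7)

(-9.5, 7)


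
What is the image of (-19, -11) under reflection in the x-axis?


Reflection across x-axis: (x, y) -> (x, -y)
(-19, -11) -> (-19, 11)

(-19, 11)


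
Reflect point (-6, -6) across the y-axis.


Reflection across y-axis: (x, y) -> (-x, y)
(-6, -6) -> (6, -6)

(6, -6)


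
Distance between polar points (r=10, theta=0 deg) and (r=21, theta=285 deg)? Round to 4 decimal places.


d = sqrt(r1^2 + r2^2 - 2*r1*r2*cos(t2-t1))
d = sqrt(10^2 + 21^2 - 2*10*21*cos(285-0)) = 20.7917

20.7917


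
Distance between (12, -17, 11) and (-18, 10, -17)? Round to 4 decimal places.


d = sqrt((-18-12)^2 + (10--17)^2 + (-17-11)^2) = 49.1223

49.1223


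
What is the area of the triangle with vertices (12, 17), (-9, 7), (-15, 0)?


Area = |x1(y2-y3) + x2(y3-y1) + x3(y1-y2)| / 2
= |12*(7-0) + -9*(0-17) + -15*(17-7)| / 2
= 43.5

43.5


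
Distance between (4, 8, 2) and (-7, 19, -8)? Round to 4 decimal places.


d = sqrt((-7-4)^2 + (19-8)^2 + (-8-2)^2) = 18.4932

18.4932


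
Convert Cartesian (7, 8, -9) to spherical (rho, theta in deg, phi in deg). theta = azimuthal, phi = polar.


rho = sqrt(7^2 + 8^2 + (-9)^2) = 13.9284
theta = atan2(8, 7) = 48.8141 deg
phi = acos(-9/13.9284) = 130.2529 deg

rho = 13.9284, theta = 48.8141 deg, phi = 130.2529 deg


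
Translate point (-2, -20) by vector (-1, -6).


Translation: (x+dx, y+dy) = (-2+-1, -20+-6) = (-3, -26)

(-3, -26)


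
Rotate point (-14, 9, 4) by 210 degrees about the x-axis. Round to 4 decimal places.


x' = -14
y' = 9*cos(210) - 4*sin(210) = -5.7942
z' = 9*sin(210) + 4*cos(210) = -7.9641

(-14, -5.7942, -7.9641)


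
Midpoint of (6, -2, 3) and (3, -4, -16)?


Midpoint = ((6+3)/2, (-2+-4)/2, (3+-16)/2) = (4.5, -3, -6.5)

(4.5, -3, -6.5)


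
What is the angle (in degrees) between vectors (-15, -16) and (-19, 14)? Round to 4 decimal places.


dot = -15*-19 + -16*14 = 61
|u| = 21.9317, |v| = 23.6008
cos(angle) = 0.1179
angle = 83.232 degrees

83.232 degrees


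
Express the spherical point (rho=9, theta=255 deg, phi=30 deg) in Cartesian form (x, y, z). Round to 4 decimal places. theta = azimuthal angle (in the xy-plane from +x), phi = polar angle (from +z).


x = 9 * sin(30) * cos(255) = -1.1647
y = 9 * sin(30) * sin(255) = -4.3467
z = 9 * cos(30) = 7.7942

(-1.1647, -4.3467, 7.7942)


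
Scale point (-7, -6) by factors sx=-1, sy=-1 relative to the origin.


Scaling: (x*sx, y*sy) = (-7*-1, -6*-1) = (7, 6)

(7, 6)


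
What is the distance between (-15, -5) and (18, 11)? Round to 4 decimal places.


d = sqrt((18--15)^2 + (11--5)^2) = 36.6742

36.6742


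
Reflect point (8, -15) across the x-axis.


Reflection across x-axis: (x, y) -> (x, -y)
(8, -15) -> (8, 15)

(8, 15)


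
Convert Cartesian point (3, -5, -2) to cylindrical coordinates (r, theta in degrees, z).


r = sqrt(3^2 + (-5)^2) = 5.831
theta = atan2(-5, 3) = 300.9638 deg
z = -2

r = 5.831, theta = 300.9638 deg, z = -2


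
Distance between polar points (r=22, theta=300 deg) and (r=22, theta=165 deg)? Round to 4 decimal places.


d = sqrt(r1^2 + r2^2 - 2*r1*r2*cos(t2-t1))
d = sqrt(22^2 + 22^2 - 2*22*22*cos(165-300)) = 40.6507

40.6507


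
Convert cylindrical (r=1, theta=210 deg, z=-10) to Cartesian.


x = 1 * cos(210) = -0.866
y = 1 * sin(210) = -0.5
z = -10

(-0.866, -0.5, -10)


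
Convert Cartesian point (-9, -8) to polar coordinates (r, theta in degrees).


r = sqrt((-9)^2 + (-8)^2) = 12.0416
theta = atan2(-8, -9) = 221.6335 degrees

r = 12.0416, theta = 221.6335 degrees


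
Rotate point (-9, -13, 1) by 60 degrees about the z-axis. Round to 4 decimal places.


x' = -9*cos(60) - -13*sin(60) = 6.7583
y' = -9*sin(60) + -13*cos(60) = -14.2942
z' = 1

(6.7583, -14.2942, 1)


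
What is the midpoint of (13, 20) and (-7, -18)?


Midpoint = ((13+-7)/2, (20+-18)/2) = (3, 1)

(3, 1)


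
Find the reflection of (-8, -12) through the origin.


Reflection through origin: (x, y) -> (-x, -y)
(-8, -12) -> (8, 12)

(8, 12)


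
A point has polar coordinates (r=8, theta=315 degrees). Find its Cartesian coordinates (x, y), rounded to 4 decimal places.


x = 8 * cos(315) = 5.6569
y = 8 * sin(315) = -5.6569

(5.6569, -5.6569)


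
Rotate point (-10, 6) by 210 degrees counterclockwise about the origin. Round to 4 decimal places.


x' = -10*cos(210) - 6*sin(210) = 11.6603
y' = -10*sin(210) + 6*cos(210) = -0.1962

(11.6603, -0.1962)


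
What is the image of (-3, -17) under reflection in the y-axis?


Reflection across y-axis: (x, y) -> (-x, y)
(-3, -17) -> (3, -17)

(3, -17)


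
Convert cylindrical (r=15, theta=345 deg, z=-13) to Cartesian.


x = 15 * cos(345) = 14.4889
y = 15 * sin(345) = -3.8823
z = -13

(14.4889, -3.8823, -13)


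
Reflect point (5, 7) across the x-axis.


Reflection across x-axis: (x, y) -> (x, -y)
(5, 7) -> (5, -7)

(5, -7)


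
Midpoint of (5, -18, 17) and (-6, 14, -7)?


Midpoint = ((5+-6)/2, (-18+14)/2, (17+-7)/2) = (-0.5, -2, 5)

(-0.5, -2, 5)


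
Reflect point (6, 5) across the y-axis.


Reflection across y-axis: (x, y) -> (-x, y)
(6, 5) -> (-6, 5)

(-6, 5)


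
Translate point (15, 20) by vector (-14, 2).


Translation: (x+dx, y+dy) = (15+-14, 20+2) = (1, 22)

(1, 22)


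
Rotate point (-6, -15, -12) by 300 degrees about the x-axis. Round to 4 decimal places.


x' = -6
y' = -15*cos(300) - -12*sin(300) = -17.8923
z' = -15*sin(300) + -12*cos(300) = 6.9904

(-6, -17.8923, 6.9904)


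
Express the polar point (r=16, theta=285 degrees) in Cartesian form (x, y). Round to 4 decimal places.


x = 16 * cos(285) = 4.1411
y = 16 * sin(285) = -15.4548

(4.1411, -15.4548)


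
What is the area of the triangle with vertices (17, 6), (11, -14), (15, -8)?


Area = |x1(y2-y3) + x2(y3-y1) + x3(y1-y2)| / 2
= |17*(-14--8) + 11*(-8-6) + 15*(6--14)| / 2
= 22

22


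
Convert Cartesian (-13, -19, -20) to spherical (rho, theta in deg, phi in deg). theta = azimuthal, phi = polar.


rho = sqrt((-13)^2 + (-19)^2 + (-20)^2) = 30.4959
theta = atan2(-19, -13) = 235.6197 deg
phi = acos(-20/30.4959) = 130.9823 deg

rho = 30.4959, theta = 235.6197 deg, phi = 130.9823 deg


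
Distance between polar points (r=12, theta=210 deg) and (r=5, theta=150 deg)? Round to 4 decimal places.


d = sqrt(r1^2 + r2^2 - 2*r1*r2*cos(t2-t1))
d = sqrt(12^2 + 5^2 - 2*12*5*cos(150-210)) = 10.4403

10.4403


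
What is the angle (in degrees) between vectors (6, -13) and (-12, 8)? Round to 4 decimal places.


dot = 6*-12 + -13*8 = -176
|u| = 14.3178, |v| = 14.4222
cos(angle) = -0.8523
angle = 148.4652 degrees

148.4652 degrees


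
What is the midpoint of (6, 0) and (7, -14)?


Midpoint = ((6+7)/2, (0+-14)/2) = (6.5, -7)

(6.5, -7)


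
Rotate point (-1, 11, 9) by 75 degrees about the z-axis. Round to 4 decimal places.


x' = -1*cos(75) - 11*sin(75) = -10.884
y' = -1*sin(75) + 11*cos(75) = 1.8811
z' = 9

(-10.884, 1.8811, 9)


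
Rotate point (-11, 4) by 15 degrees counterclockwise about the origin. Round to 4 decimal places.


x' = -11*cos(15) - 4*sin(15) = -11.6605
y' = -11*sin(15) + 4*cos(15) = 1.0167

(-11.6605, 1.0167)


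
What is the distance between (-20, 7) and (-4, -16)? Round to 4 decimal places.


d = sqrt((-4--20)^2 + (-16-7)^2) = 28.0179

28.0179


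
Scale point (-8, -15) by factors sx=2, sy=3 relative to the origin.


Scaling: (x*sx, y*sy) = (-8*2, -15*3) = (-16, -45)

(-16, -45)


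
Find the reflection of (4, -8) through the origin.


Reflection through origin: (x, y) -> (-x, -y)
(4, -8) -> (-4, 8)

(-4, 8)


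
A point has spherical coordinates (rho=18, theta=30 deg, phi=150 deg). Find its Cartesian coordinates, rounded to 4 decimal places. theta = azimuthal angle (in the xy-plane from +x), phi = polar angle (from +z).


x = 18 * sin(150) * cos(30) = 7.7942
y = 18 * sin(150) * sin(30) = 4.5
z = 18 * cos(150) = -15.5885

(7.7942, 4.5, -15.5885)


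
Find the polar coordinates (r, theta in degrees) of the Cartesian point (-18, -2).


r = sqrt((-18)^2 + (-2)^2) = 18.1108
theta = atan2(-2, -18) = 186.3402 degrees

r = 18.1108, theta = 186.3402 degrees


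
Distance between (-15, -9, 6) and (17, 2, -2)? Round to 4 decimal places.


d = sqrt((17--15)^2 + (2--9)^2 + (-2-6)^2) = 34.7707

34.7707


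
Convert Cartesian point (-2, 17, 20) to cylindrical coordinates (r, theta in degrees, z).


r = sqrt((-2)^2 + 17^2) = 17.1172
theta = atan2(17, -2) = 96.7098 deg
z = 20

r = 17.1172, theta = 96.7098 deg, z = 20


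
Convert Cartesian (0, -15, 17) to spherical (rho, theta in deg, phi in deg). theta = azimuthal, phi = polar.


rho = sqrt(0^2 + (-15)^2 + 17^2) = 22.6716
theta = atan2(-15, 0) = 270 deg
phi = acos(17/22.6716) = 41.4237 deg

rho = 22.6716, theta = 270 deg, phi = 41.4237 deg


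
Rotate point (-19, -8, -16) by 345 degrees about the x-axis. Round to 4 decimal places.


x' = -19
y' = -8*cos(345) - -16*sin(345) = -11.8685
z' = -8*sin(345) + -16*cos(345) = -13.3843

(-19, -11.8685, -13.3843)


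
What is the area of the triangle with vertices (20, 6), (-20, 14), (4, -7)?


Area = |x1(y2-y3) + x2(y3-y1) + x3(y1-y2)| / 2
= |20*(14--7) + -20*(-7-6) + 4*(6-14)| / 2
= 324

324


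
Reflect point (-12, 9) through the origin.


Reflection through origin: (x, y) -> (-x, -y)
(-12, 9) -> (12, -9)

(12, -9)


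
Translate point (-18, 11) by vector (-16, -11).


Translation: (x+dx, y+dy) = (-18+-16, 11+-11) = (-34, 0)

(-34, 0)


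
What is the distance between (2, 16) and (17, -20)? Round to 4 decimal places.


d = sqrt((17-2)^2 + (-20-16)^2) = 39

39


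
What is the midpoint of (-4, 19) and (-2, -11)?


Midpoint = ((-4+-2)/2, (19+-11)/2) = (-3, 4)

(-3, 4)


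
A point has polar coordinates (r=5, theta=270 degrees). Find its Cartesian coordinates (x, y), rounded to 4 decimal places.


x = 5 * cos(270) = 0
y = 5 * sin(270) = -5

(0, -5)


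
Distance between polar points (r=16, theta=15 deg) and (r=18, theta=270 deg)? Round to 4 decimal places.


d = sqrt(r1^2 + r2^2 - 2*r1*r2*cos(t2-t1))
d = sqrt(16^2 + 18^2 - 2*16*18*cos(270-15)) = 27.0015

27.0015


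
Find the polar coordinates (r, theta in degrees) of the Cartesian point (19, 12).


r = sqrt(19^2 + 12^2) = 22.4722
theta = atan2(12, 19) = 32.2756 degrees

r = 22.4722, theta = 32.2756 degrees


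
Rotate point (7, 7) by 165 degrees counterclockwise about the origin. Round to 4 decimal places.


x' = 7*cos(165) - 7*sin(165) = -8.5732
y' = 7*sin(165) + 7*cos(165) = -4.9497

(-8.5732, -4.9497)


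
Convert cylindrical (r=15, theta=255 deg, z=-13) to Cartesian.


x = 15 * cos(255) = -3.8823
y = 15 * sin(255) = -14.4889
z = -13

(-3.8823, -14.4889, -13)


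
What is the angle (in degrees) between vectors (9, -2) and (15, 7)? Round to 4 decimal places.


dot = 9*15 + -2*7 = 121
|u| = 9.2195, |v| = 16.5529
cos(angle) = 0.7929
angle = 37.5457 degrees

37.5457 degrees


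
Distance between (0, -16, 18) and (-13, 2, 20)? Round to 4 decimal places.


d = sqrt((-13-0)^2 + (2--16)^2 + (20-18)^2) = 22.2935

22.2935


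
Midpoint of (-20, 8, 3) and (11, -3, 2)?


Midpoint = ((-20+11)/2, (8+-3)/2, (3+2)/2) = (-4.5, 2.5, 2.5)

(-4.5, 2.5, 2.5)


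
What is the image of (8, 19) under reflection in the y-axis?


Reflection across y-axis: (x, y) -> (-x, y)
(8, 19) -> (-8, 19)

(-8, 19)


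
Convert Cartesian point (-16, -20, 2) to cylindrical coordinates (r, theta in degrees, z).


r = sqrt((-16)^2 + (-20)^2) = 25.6125
theta = atan2(-20, -16) = 231.3402 deg
z = 2

r = 25.6125, theta = 231.3402 deg, z = 2


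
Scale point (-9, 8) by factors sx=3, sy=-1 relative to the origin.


Scaling: (x*sx, y*sy) = (-9*3, 8*-1) = (-27, -8)

(-27, -8)


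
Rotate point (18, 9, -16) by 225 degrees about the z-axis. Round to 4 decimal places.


x' = 18*cos(225) - 9*sin(225) = -6.364
y' = 18*sin(225) + 9*cos(225) = -19.0919
z' = -16

(-6.364, -19.0919, -16)


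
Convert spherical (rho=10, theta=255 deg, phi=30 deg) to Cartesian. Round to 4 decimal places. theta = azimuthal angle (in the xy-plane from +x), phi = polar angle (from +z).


x = 10 * sin(30) * cos(255) = -1.2941
y = 10 * sin(30) * sin(255) = -4.8296
z = 10 * cos(30) = 8.6603

(-1.2941, -4.8296, 8.6603)


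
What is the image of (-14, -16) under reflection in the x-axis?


Reflection across x-axis: (x, y) -> (x, -y)
(-14, -16) -> (-14, 16)

(-14, 16)


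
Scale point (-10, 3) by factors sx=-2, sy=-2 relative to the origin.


Scaling: (x*sx, y*sy) = (-10*-2, 3*-2) = (20, -6)

(20, -6)


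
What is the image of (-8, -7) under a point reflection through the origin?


Reflection through origin: (x, y) -> (-x, -y)
(-8, -7) -> (8, 7)

(8, 7)


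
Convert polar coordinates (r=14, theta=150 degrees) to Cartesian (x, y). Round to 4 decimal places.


x = 14 * cos(150) = -12.1244
y = 14 * sin(150) = 7

(-12.1244, 7)


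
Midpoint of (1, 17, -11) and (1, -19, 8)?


Midpoint = ((1+1)/2, (17+-19)/2, (-11+8)/2) = (1, -1, -1.5)

(1, -1, -1.5)


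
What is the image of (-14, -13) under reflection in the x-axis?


Reflection across x-axis: (x, y) -> (x, -y)
(-14, -13) -> (-14, 13)

(-14, 13)


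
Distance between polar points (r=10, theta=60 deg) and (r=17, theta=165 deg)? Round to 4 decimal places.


d = sqrt(r1^2 + r2^2 - 2*r1*r2*cos(t2-t1))
d = sqrt(10^2 + 17^2 - 2*10*17*cos(165-60)) = 21.8403

21.8403


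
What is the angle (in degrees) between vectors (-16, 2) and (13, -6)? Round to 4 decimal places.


dot = -16*13 + 2*-6 = -220
|u| = 16.1245, |v| = 14.3178
cos(angle) = -0.9529
angle = 162.3499 degrees

162.3499 degrees


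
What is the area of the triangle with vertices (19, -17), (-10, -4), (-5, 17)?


Area = |x1(y2-y3) + x2(y3-y1) + x3(y1-y2)| / 2
= |19*(-4-17) + -10*(17--17) + -5*(-17--4)| / 2
= 337

337


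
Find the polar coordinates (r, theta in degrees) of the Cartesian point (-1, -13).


r = sqrt((-1)^2 + (-13)^2) = 13.0384
theta = atan2(-13, -1) = 265.6013 degrees

r = 13.0384, theta = 265.6013 degrees
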